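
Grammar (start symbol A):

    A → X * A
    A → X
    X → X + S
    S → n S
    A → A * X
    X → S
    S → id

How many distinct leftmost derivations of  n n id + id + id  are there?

Parse trees for n n id + id + id:
  [A [X [X [X [S n [S n [S id]]]] + [S id]] + [S id]]]

1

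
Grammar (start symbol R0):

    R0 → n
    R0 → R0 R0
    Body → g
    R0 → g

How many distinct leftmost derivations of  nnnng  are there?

14

Parse trees for nnnng (showing first 6 of 14):
  [R0 [R0 n] [R0 [R0 n] [R0 [R0 n] [R0 [R0 n] [R0 g]]]]]
  [R0 [R0 n] [R0 [R0 n] [R0 [R0 [R0 n] [R0 n]] [R0 g]]]]
  [R0 [R0 n] [R0 [R0 [R0 n] [R0 n]] [R0 [R0 n] [R0 g]]]]
  [R0 [R0 n] [R0 [R0 [R0 n] [R0 [R0 n] [R0 n]]] [R0 g]]]
  [R0 [R0 n] [R0 [R0 [R0 [R0 n] [R0 n]] [R0 n]] [R0 g]]]
  [R0 [R0 [R0 n] [R0 n]] [R0 [R0 n] [R0 [R0 n] [R0 g]]]]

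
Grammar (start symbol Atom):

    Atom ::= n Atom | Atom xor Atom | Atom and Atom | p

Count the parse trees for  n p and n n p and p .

9

Parse trees for n p and n n p and p (showing first 6 of 9):
  [Atom n [Atom [Atom p] and [Atom n [Atom n [Atom [Atom p] and [Atom p]]]]]]
  [Atom n [Atom [Atom p] and [Atom n [Atom [Atom n [Atom p]] and [Atom p]]]]]
  [Atom n [Atom [Atom p] and [Atom [Atom n [Atom n [Atom p]]] and [Atom p]]]]
  [Atom n [Atom [Atom [Atom p] and [Atom n [Atom n [Atom p]]]] and [Atom p]]]
  [Atom [Atom n [Atom p]] and [Atom n [Atom n [Atom [Atom p] and [Atom p]]]]]
  [Atom [Atom n [Atom p]] and [Atom n [Atom [Atom n [Atom p]] and [Atom p]]]]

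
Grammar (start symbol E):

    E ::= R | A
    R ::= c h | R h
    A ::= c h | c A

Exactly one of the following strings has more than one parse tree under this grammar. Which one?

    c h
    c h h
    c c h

c h

c h: 2 trees
c h h: 1 tree
c c h: 1 tree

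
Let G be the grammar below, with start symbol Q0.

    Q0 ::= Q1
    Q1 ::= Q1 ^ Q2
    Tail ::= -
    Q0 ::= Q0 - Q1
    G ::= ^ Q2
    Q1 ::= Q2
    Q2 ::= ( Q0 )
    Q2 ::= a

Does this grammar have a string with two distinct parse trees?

Unambiguous

Only Q0, Q1, Q2 are reachable from Q0; ignoring the rest: Q0 → Q0 - Q1 | Q1  ;  Q1 → Q1 ^ Q2 | Q2  — a left-associative chain with Q2 at the bottom. Each string factors uniquely by precedence.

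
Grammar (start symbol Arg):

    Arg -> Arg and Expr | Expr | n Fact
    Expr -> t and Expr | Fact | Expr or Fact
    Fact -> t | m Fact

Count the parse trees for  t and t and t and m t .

8

Parse trees for t and t and t and m t:
  [Arg [Arg [Expr [Fact t]]] and [Expr t and [Expr t and [Expr [Fact m [Fact t]]]]]]
  [Arg [Arg [Arg [Expr [Fact t]]] and [Expr [Fact t]]] and [Expr t and [Expr [Fact m [Fact t]]]]]
  [Arg [Arg [Expr t and [Expr [Fact t]]]] and [Expr t and [Expr [Fact m [Fact t]]]]]
  [Arg [Arg [Arg [Expr [Fact t]]] and [Expr t and [Expr [Fact t]]]] and [Expr [Fact m [Fact t]]]]
  [Arg [Arg [Arg [Arg [Expr [Fact t]]] and [Expr [Fact t]]] and [Expr [Fact t]]] and [Expr [Fact m [Fact t]]]]
  [Arg [Arg [Arg [Expr t and [Expr [Fact t]]]] and [Expr [Fact t]]] and [Expr [Fact m [Fact t]]]]
  [Arg [Arg [Expr t and [Expr t and [Expr [Fact t]]]]] and [Expr [Fact m [Fact t]]]]
  [Arg [Expr t and [Expr t and [Expr t and [Expr [Fact m [Fact t]]]]]]]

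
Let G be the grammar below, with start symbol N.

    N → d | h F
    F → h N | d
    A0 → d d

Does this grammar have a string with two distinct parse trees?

Only N, F are reachable from N; ignoring the rest: The reachable rules are right-linear with at most one rule per (nonterminal, next-terminal) pair. Each input token forces the next rule, so parsing is deterministic.

Unambiguous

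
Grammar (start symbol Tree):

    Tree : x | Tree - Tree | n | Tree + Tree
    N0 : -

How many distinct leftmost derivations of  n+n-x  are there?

2

Parse trees for n+n-x:
  [Tree [Tree [Tree n] + [Tree n]] - [Tree x]]
  [Tree [Tree n] + [Tree [Tree n] - [Tree x]]]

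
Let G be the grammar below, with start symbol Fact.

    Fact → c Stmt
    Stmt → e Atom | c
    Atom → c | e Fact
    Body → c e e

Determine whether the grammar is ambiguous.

(Body is unreachable from Fact, so its rules don't affect L(Fact).) The reachable rules are right-linear with at most one rule per (nonterminal, next-terminal) pair. Each input token forces the next rule, so parsing is deterministic.

Unambiguous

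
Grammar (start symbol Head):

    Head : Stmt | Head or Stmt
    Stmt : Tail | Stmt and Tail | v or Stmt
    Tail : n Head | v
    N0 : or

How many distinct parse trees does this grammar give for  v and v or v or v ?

2

Parse trees for v and v or v or v:
  [Head [Head [Stmt [Stmt [Tail v]] and [Tail v]]] or [Stmt v or [Stmt [Tail v]]]]
  [Head [Head [Head [Stmt [Stmt [Tail v]] and [Tail v]]] or [Stmt [Tail v]]] or [Stmt [Tail v]]]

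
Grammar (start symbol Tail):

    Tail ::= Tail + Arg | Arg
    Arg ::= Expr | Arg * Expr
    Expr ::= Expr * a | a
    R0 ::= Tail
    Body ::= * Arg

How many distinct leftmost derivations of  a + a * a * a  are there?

4

Parse trees for a + a * a * a:
  [Tail [Tail [Arg [Expr a]]] + [Arg [Expr [Expr [Expr a] * a] * a]]]
  [Tail [Tail [Arg [Expr a]]] + [Arg [Arg [Expr a]] * [Expr [Expr a] * a]]]
  [Tail [Tail [Arg [Expr a]]] + [Arg [Arg [Expr [Expr a] * a]] * [Expr a]]]
  [Tail [Tail [Arg [Expr a]]] + [Arg [Arg [Arg [Expr a]] * [Expr a]] * [Expr a]]]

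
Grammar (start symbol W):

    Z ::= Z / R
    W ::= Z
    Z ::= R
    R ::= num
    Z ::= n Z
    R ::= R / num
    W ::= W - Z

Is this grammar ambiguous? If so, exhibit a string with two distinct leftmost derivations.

Witness: num / num

Derivation 1: W ⇒ Z ⇒ Z / R ⇒ R / R ⇒ num / R ⇒ num / num
Derivation 2: W ⇒ Z ⇒ R ⇒ R / num ⇒ num / num

Two distinct leftmost derivations for the same string.

Ambiguous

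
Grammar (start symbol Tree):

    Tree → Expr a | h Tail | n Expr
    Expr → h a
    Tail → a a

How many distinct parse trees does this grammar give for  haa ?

2

Parse trees for haa:
  [Tree [Expr h a] a]
  [Tree h [Tail a a]]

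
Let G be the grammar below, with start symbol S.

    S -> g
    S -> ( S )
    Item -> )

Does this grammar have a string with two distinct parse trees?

Only S is reachable from S; ignoring the rest: L(S) is { openⁿ atom closeⁿ : n ≥ 0 }. The bracket depth fixes n, and the derivation is forced at every step.

Unambiguous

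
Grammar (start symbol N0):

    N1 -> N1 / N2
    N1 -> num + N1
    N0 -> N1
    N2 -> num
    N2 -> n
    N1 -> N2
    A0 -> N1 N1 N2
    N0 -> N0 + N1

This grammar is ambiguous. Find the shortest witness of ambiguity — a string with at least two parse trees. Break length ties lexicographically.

length 1: no string has ≥2 trees
length 3: num + n has 2 parse trees

Two derivations of num + n:
  N0 ⇒ N1 ⇒ num + N1 ⇒ num + N2 ⇒ num + n
  N0 ⇒ N0 + N1 ⇒ N1 + N1 ⇒ N2 + N1 ⇒ num + N1 ⇒ num + N2 ⇒ num + n

num + n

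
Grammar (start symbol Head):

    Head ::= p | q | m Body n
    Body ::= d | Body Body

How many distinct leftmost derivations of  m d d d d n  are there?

5

Parse trees for m d d d d n:
  [Head m [Body [Body d] [Body [Body d] [Body [Body d] [Body d]]]] n]
  [Head m [Body [Body d] [Body [Body [Body d] [Body d]] [Body d]]] n]
  [Head m [Body [Body [Body d] [Body d]] [Body [Body d] [Body d]]] n]
  [Head m [Body [Body [Body d] [Body [Body d] [Body d]]] [Body d]] n]
  [Head m [Body [Body [Body [Body d] [Body d]] [Body d]] [Body d]] n]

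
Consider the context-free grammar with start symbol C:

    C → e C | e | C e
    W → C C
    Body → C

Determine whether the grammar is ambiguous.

Witness: e e

Derivation 1: C ⇒ e C ⇒ e e
Derivation 2: C ⇒ C e ⇒ e e

Two distinct leftmost derivations for the same string.

Ambiguous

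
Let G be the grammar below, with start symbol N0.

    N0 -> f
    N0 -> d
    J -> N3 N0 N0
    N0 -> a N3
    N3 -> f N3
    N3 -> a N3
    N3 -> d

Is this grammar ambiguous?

Unambiguous

(J is unreachable from N0, so its rules don't affect L(N0).) Restricted to the reachable nonterminals, every rule has the form A → t or A → t B, and no two rules for the same A share a first terminal. The grammar encodes a DFA — one run per string.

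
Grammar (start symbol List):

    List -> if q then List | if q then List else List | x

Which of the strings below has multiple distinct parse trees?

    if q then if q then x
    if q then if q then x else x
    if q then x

if q then if q then x: 1 tree
if q then if q then x else x: 2 trees
if q then x: 1 tree

if q then if q then x else x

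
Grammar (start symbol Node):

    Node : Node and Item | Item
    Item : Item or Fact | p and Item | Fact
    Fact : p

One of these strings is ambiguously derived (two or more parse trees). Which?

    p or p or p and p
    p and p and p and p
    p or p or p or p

p or p or p and p: 1 tree
p and p and p and p: 8 trees
p or p or p or p: 1 tree

p and p and p and p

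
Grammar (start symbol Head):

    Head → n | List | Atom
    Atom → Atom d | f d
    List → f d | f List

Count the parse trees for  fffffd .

1

Parse trees for fffffd:
  [Head [List f [List f [List f [List f [List f d]]]]]]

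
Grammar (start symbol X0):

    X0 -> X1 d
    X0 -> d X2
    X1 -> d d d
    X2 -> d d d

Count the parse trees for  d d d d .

2

Parse trees for d d d d:
  [X0 [X1 d d d] d]
  [X0 d [X2 d d d]]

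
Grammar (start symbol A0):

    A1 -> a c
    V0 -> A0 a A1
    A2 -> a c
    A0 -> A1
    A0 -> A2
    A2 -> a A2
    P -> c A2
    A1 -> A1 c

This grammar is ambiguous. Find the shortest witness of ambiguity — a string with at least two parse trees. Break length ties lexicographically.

a c

length 2: a c has 2 parse trees

Two derivations of a c:
  A0 ⇒ A1 ⇒ a c
  A0 ⇒ A2 ⇒ a c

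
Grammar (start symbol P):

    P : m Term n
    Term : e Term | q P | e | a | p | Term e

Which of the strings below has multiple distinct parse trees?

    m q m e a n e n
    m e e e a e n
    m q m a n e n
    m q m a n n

m e e e a e n

m q m e a n e n: 1 tree
m e e e a e n: 4 trees
m q m a n e n: 1 tree
m q m a n n: 1 tree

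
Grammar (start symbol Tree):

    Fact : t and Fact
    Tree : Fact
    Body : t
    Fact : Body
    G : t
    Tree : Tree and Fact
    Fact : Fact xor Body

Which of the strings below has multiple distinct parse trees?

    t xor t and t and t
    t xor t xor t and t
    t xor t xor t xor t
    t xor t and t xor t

t xor t and t and t: 2 trees
t xor t xor t and t: 1 tree
t xor t xor t xor t: 1 tree
t xor t and t xor t: 1 tree

t xor t and t and t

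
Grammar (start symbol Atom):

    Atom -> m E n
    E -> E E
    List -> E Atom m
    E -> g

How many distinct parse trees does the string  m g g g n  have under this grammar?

2

Parse trees for m g g g n:
  [Atom m [E [E g] [E [E g] [E g]]] n]
  [Atom m [E [E [E g] [E g]] [E g]] n]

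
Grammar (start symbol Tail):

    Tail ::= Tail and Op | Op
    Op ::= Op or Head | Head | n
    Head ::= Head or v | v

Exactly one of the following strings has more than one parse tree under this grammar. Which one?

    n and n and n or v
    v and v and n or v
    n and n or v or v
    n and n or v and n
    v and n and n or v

n and n and n or v: 1 tree
v and v and n or v: 1 tree
n and n or v or v: 2 trees
n and n or v and n: 1 tree
v and n and n or v: 1 tree

n and n or v or v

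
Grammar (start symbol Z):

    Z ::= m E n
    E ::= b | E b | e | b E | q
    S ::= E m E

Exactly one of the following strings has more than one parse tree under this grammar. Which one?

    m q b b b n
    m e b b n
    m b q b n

m b q b n

m q b b b n: 1 tree
m e b b n: 1 tree
m b q b n: 2 trees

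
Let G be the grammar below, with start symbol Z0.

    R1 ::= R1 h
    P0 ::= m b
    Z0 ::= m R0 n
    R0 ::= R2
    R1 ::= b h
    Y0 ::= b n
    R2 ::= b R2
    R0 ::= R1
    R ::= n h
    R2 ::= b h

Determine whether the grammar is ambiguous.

Witness: m b h n

Derivation 1: Z0 ⇒ m R0 n ⇒ m R2 n ⇒ m b h n
Derivation 2: Z0 ⇒ m R0 n ⇒ m R1 n ⇒ m b h n

Two distinct leftmost derivations for the same string.

Ambiguous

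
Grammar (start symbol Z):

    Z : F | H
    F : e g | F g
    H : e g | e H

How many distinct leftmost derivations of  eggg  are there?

1

Parse trees for eggg:
  [Z [F [F [F e g] g] g]]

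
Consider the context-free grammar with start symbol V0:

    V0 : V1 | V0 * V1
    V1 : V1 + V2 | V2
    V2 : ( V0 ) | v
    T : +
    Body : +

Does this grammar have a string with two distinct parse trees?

(T, Body are unreachable from V0, so their rules don't affect L(V0).) The grammar is stratified — V0 handles '*' (left-recursive), V1 handles '+', V2 atoms. Each operator has a fixed associativity and precedence level, so every string has one parse.

Unambiguous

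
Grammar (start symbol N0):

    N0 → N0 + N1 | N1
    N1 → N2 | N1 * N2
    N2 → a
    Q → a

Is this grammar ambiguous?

(Q is unreachable from N0, so its rules don't affect L(N0).) This is a standard precedence ladder (N0 over N1 over N2), with each level left-recursive on its own operator ('+' at N0, '*' at N1). That structure is LR(1), hence unambiguous.

Unambiguous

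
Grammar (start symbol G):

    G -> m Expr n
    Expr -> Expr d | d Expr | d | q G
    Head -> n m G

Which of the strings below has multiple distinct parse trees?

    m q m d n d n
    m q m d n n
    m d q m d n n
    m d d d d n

m q m d n d n: 1 tree
m q m d n n: 1 tree
m d q m d n n: 1 tree
m d d d d n: 8 trees

m d d d d n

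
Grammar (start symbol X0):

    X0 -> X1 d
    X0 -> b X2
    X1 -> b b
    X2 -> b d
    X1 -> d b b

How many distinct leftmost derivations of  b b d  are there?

Parse trees for b b d:
  [X0 [X1 b b] d]
  [X0 b [X2 b d]]

2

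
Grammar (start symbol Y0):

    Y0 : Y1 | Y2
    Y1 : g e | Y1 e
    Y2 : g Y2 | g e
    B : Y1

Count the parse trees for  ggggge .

1

Parse trees for ggggge:
  [Y0 [Y2 g [Y2 g [Y2 g [Y2 g [Y2 g e]]]]]]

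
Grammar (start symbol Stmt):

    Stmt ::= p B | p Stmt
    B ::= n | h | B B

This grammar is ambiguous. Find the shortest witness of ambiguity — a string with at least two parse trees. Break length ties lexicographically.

p h h h

length 2: no string has ≥2 trees
length 3: no string has ≥2 trees
length 4: p h h h has 2 parse trees

Two derivations of p h h h:
  Stmt ⇒ p B ⇒ p B B ⇒ p h B ⇒ p h B B ⇒ p h h B ⇒ p h h h
  Stmt ⇒ p B ⇒ p B B ⇒ p B B B ⇒ p h B B ⇒ p h h B ⇒ p h h h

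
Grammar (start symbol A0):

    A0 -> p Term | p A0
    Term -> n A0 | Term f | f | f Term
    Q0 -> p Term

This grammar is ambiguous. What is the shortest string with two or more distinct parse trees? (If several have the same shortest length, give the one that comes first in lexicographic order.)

p f f

length 2: no string has ≥2 trees
length 3: p f f has 2 parse trees

Two derivations of p f f:
  A0 ⇒ p Term ⇒ p Term f ⇒ p f f
  A0 ⇒ p Term ⇒ p f Term ⇒ p f f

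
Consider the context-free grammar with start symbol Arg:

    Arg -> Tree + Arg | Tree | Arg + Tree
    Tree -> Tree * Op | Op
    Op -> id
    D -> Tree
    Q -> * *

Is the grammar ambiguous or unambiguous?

Witness: id + id

Derivation 1: Arg ⇒ Tree + Arg ⇒ Op + Arg ⇒ id + Arg ⇒ id + Tree ⇒ id + Op ⇒ id + id
Derivation 2: Arg ⇒ Arg + Tree ⇒ Tree + Tree ⇒ Op + Tree ⇒ id + Tree ⇒ id + Op ⇒ id + id

Two distinct leftmost derivations for the same string.

Ambiguous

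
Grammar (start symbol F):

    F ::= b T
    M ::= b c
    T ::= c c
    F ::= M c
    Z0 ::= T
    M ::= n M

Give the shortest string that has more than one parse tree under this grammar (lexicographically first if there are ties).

b c c

length 3: b c c has 2 parse trees

Two derivations of b c c:
  F ⇒ b T ⇒ b c c
  F ⇒ M c ⇒ b c c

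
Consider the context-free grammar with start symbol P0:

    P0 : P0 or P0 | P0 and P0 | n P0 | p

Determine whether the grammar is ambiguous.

Ambiguous

Witness: n p and p

Derivation 1: P0 ⇒ P0 and P0 ⇒ n P0 and P0 ⇒ n p and P0 ⇒ n p and p
Derivation 2: P0 ⇒ n P0 ⇒ n P0 and P0 ⇒ n p and P0 ⇒ n p and p

Two distinct leftmost derivations for the same string.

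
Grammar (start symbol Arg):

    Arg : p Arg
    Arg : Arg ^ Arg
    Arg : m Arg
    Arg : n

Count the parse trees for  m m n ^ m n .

Parse trees for m m n ^ m n:
  [Arg [Arg m [Arg m [Arg n]]] ^ [Arg m [Arg n]]]
  [Arg m [Arg [Arg m [Arg n]] ^ [Arg m [Arg n]]]]
  [Arg m [Arg m [Arg [Arg n] ^ [Arg m [Arg n]]]]]

3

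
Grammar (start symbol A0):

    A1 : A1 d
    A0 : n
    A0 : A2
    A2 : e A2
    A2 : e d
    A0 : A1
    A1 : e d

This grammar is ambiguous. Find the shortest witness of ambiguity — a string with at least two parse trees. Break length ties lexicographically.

e d

length 1: no string has ≥2 trees
length 2: e d has 2 parse trees

Two derivations of e d:
  A0 ⇒ A2 ⇒ e d
  A0 ⇒ A1 ⇒ e d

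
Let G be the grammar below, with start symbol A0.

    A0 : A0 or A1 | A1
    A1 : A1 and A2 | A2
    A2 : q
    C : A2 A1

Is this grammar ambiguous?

Only A0, A1, A2 are reachable from A0; ignoring the rest: A0 → A0 or A1 | A1  ;  A1 → A1 and A2 | A2  — a left-associative chain with A2 at the bottom. Each string factors uniquely by precedence.

Unambiguous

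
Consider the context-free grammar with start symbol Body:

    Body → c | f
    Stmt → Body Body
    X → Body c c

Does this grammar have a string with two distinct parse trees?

Only Body is reachable from Body; ignoring the rest: Each reachable nonterminal has at most one production per leading terminal, and all productions are right-linear; the derivation is determined token-by-token.

Unambiguous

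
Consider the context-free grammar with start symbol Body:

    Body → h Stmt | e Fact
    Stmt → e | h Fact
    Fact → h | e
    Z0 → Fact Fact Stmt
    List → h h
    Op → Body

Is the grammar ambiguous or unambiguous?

Unambiguous

(Z0, List, Op are unreachable from Body, so their rules don't affect L(Body).) Restricted to the reachable nonterminals, every rule has the form A → t or A → t B, and no two rules for the same A share a first terminal. The grammar encodes a DFA — one run per string.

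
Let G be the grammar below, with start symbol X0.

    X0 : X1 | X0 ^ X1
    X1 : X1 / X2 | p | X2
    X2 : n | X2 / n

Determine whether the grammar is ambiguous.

Ambiguous

Witness: n / n

Derivation 1: X0 ⇒ X1 ⇒ X1 / X2 ⇒ X2 / X2 ⇒ n / X2 ⇒ n / n
Derivation 2: X0 ⇒ X1 ⇒ X2 ⇒ X2 / n ⇒ n / n

Two distinct leftmost derivations for the same string.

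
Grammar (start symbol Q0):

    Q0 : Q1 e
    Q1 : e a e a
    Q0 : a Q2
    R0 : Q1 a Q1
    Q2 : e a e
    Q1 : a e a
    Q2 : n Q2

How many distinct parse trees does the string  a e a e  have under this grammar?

Parse trees for a e a e:
  [Q0 [Q1 a e a] e]
  [Q0 a [Q2 e a e]]

2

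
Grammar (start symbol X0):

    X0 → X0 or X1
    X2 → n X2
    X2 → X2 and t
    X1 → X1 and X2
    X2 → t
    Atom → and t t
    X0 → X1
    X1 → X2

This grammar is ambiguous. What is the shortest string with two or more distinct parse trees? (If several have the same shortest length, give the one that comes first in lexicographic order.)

length 1: no string has ≥2 trees
length 2: no string has ≥2 trees
length 3: t and t has 2 parse trees

Two derivations of t and t:
  X0 ⇒ X1 ⇒ X1 and X2 ⇒ X2 and X2 ⇒ t and X2 ⇒ t and t
  X0 ⇒ X1 ⇒ X2 ⇒ X2 and t ⇒ t and t

t and t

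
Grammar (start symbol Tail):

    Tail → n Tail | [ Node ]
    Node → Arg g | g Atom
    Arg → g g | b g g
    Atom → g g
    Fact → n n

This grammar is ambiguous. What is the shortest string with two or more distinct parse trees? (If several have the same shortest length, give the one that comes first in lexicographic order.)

length 5: [ g g g ] has 2 parse trees

Two derivations of [ g g g ]:
  Tail ⇒ [ Node ] ⇒ [ Arg g ] ⇒ [ g g g ]
  Tail ⇒ [ Node ] ⇒ [ g Atom ] ⇒ [ g g g ]

[ g g g ]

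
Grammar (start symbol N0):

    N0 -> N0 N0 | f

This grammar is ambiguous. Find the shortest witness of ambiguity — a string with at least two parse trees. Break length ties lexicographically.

length 1: no string has ≥2 trees
length 2: no string has ≥2 trees
length 3: f f f has 2 parse trees

Two derivations of f f f:
  N0 ⇒ N0 N0 ⇒ N0 N0 N0 ⇒ f N0 N0 ⇒ f f N0 ⇒ f f f
  N0 ⇒ N0 N0 ⇒ f N0 ⇒ f N0 N0 ⇒ f f N0 ⇒ f f f

f f f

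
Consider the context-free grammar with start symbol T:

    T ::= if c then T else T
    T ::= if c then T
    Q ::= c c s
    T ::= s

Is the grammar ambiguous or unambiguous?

Ambiguous

Witness: if c then if c then s else s

Derivation 1: T ⇒ if c then T else T ⇒ if c then if c then T else T ⇒ if c then if c then s else T ⇒ if c then if c then s else s
Derivation 2: T ⇒ if c then T ⇒ if c then if c then T else T ⇒ if c then if c then s else T ⇒ if c then if c then s else s

Two distinct leftmost derivations for the same string.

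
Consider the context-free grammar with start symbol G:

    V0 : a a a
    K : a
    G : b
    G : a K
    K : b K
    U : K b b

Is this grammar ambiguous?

Unambiguous

(V0, U are unreachable from G, so their rules don't affect L(G).) The reachable rules are right-linear with at most one rule per (nonterminal, next-terminal) pair. Each input token forces the next rule, so parsing is deterministic.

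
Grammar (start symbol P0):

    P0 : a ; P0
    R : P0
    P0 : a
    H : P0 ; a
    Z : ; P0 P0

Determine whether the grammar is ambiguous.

Unambiguous

Only P0 is reachable from P0; ignoring the rest: Right-recursive list with a separator: after each atom, whether the separator follows determines the rule. One parse per string.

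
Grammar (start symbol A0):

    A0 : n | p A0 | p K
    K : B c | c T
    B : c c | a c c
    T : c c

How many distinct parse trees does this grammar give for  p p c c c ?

2

Parse trees for p p c c c:
  [A0 p [A0 p [K [B c c] c]]]
  [A0 p [A0 p [K c [T c c]]]]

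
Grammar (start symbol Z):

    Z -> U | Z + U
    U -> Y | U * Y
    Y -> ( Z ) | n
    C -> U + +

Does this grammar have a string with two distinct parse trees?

Unambiguous

(C is unreachable from Z, so its rules don't affect L(Z).) This is a standard precedence ladder (Z over U over Y), with each level left-recursive on its own operator ('+' at Z, '*' at U). That structure is LR(1), hence unambiguous.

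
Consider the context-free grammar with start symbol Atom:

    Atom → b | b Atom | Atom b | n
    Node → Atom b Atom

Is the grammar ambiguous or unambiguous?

Witness: b b

Derivation 1: Atom ⇒ b Atom ⇒ b b
Derivation 2: Atom ⇒ Atom b ⇒ b b

Two distinct leftmost derivations for the same string.

Ambiguous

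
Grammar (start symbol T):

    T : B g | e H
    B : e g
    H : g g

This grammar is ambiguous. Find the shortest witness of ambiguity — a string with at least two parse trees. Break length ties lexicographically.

length 3: e g g has 2 parse trees

Two derivations of e g g:
  T ⇒ B g ⇒ e g g
  T ⇒ e H ⇒ e g g

e g g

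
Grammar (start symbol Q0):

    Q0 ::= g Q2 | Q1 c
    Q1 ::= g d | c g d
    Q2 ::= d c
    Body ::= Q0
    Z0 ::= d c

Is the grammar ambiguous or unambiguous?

Ambiguous

Witness: g d c

Derivation 1: Q0 ⇒ g Q2 ⇒ g d c
Derivation 2: Q0 ⇒ Q1 c ⇒ g d c

Two distinct leftmost derivations for the same string.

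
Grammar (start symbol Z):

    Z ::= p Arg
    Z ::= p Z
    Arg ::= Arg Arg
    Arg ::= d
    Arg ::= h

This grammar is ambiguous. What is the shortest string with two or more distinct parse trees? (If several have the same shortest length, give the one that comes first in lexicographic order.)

length 2: no string has ≥2 trees
length 3: no string has ≥2 trees
length 4: p d d d has 2 parse trees

Two derivations of p d d d:
  Z ⇒ p Arg ⇒ p Arg Arg ⇒ p Arg Arg Arg ⇒ p d Arg Arg ⇒ p d d Arg ⇒ p d d d
  Z ⇒ p Arg ⇒ p Arg Arg ⇒ p d Arg ⇒ p d Arg Arg ⇒ p d d Arg ⇒ p d d d

p d d d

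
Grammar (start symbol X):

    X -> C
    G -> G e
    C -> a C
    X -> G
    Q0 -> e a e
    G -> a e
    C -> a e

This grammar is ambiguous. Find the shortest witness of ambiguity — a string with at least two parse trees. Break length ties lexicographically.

length 2: a e has 2 parse trees

Two derivations of a e:
  X ⇒ C ⇒ a e
  X ⇒ G ⇒ a e

a e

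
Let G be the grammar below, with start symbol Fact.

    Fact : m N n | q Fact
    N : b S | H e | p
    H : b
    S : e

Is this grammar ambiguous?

Witness: m b e n

Derivation 1: Fact ⇒ m N n ⇒ m b S n ⇒ m b e n
Derivation 2: Fact ⇒ m N n ⇒ m H e n ⇒ m b e n

Two distinct leftmost derivations for the same string.

Ambiguous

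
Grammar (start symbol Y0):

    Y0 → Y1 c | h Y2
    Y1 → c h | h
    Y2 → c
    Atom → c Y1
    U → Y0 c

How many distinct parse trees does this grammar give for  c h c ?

1

Parse trees for c h c:
  [Y0 [Y1 c h] c]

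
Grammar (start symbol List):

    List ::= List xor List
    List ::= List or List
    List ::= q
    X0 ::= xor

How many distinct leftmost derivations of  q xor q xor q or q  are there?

5

Parse trees for q xor q xor q or q:
  [List [List q] xor [List [List q] xor [List [List q] or [List q]]]]
  [List [List q] xor [List [List [List q] xor [List q]] or [List q]]]
  [List [List [List q] xor [List q]] xor [List [List q] or [List q]]]
  [List [List [List q] xor [List [List q] xor [List q]]] or [List q]]
  [List [List [List [List q] xor [List q]] xor [List q]] or [List q]]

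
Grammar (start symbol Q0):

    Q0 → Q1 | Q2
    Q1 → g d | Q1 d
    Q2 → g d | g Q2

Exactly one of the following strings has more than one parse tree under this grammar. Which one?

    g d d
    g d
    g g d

g d

g d d: 1 tree
g d: 2 trees
g g d: 1 tree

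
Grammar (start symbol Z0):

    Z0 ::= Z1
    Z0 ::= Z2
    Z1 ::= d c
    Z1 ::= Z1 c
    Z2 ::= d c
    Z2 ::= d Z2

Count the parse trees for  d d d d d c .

1

Parse trees for d d d d d c:
  [Z0 [Z2 d [Z2 d [Z2 d [Z2 d [Z2 d c]]]]]]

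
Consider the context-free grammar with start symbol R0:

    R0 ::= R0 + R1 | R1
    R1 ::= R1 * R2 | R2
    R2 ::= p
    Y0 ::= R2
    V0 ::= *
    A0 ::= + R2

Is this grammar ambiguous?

Unambiguous

(Y0, V0, A0 are unreachable from R0, so their rules don't affect L(R0).) The grammar is stratified — R0 handles '+' (left-recursive), R1 handles '*', R2 atoms. Each operator has a fixed associativity and precedence level, so every string has one parse.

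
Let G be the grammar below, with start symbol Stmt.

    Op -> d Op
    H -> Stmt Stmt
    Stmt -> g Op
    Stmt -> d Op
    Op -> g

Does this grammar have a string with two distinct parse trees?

Unambiguous

Only Stmt, Op are reachable from Stmt; ignoring the rest: Restricted to the reachable nonterminals, every rule has the form A → t or A → t B, and no two rules for the same A share a first terminal. The grammar encodes a DFA — one run per string.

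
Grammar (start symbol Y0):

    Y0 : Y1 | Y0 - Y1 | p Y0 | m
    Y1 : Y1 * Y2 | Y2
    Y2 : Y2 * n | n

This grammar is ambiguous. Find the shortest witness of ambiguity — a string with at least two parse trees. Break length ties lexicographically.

n * n

length 1: no string has ≥2 trees
length 2: no string has ≥2 trees
length 3: n * n has 2 parse trees

Two derivations of n * n:
  Y0 ⇒ Y1 ⇒ Y1 * Y2 ⇒ Y2 * Y2 ⇒ n * Y2 ⇒ n * n
  Y0 ⇒ Y1 ⇒ Y2 ⇒ Y2 * n ⇒ n * n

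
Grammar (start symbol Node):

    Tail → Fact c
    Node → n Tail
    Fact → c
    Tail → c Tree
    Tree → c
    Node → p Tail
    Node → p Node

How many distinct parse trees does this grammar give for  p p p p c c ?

2

Parse trees for p p p p c c:
  [Node p [Node p [Node p [Node p [Tail [Fact c] c]]]]]
  [Node p [Node p [Node p [Node p [Tail c [Tree c]]]]]]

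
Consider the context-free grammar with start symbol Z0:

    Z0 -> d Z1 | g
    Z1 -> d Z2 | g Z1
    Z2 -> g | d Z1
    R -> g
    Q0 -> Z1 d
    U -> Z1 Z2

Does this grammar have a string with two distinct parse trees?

Unambiguous

(R, Q0, U are unreachable from Z0, so their rules don't affect L(Z0).) Each reachable nonterminal has at most one production per leading terminal, and all productions are right-linear; the derivation is determined token-by-token.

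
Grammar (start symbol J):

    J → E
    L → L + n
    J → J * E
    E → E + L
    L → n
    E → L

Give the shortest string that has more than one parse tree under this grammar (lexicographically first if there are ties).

length 1: no string has ≥2 trees
length 3: n + n has 2 parse trees

Two derivations of n + n:
  J ⇒ E ⇒ E + L ⇒ L + L ⇒ n + L ⇒ n + n
  J ⇒ E ⇒ L ⇒ L + n ⇒ n + n

n + n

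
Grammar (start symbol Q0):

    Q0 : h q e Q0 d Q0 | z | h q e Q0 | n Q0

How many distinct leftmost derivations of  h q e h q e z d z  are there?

Parse trees for h q e h q e z d z:
  [Q0 h q e [Q0 h q e [Q0 z]] d [Q0 z]]
  [Q0 h q e [Q0 h q e [Q0 z] d [Q0 z]]]

2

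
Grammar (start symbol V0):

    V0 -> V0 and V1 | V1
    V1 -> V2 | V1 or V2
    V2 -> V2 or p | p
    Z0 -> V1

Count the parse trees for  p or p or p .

4

Parse trees for p or p or p:
  [V0 [V1 [V2 [V2 [V2 p] or p] or p]]]
  [V0 [V1 [V1 [V2 p]] or [V2 [V2 p] or p]]]
  [V0 [V1 [V1 [V2 [V2 p] or p]] or [V2 p]]]
  [V0 [V1 [V1 [V1 [V2 p]] or [V2 p]] or [V2 p]]]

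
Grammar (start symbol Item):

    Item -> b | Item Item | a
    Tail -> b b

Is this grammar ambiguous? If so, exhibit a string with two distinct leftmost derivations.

Witness: a a a

Derivation 1: Item ⇒ Item Item ⇒ Item Item Item ⇒ a Item Item ⇒ a a Item ⇒ a a a
Derivation 2: Item ⇒ Item Item ⇒ a Item ⇒ a Item Item ⇒ a a Item ⇒ a a a

Two distinct leftmost derivations for the same string.

Ambiguous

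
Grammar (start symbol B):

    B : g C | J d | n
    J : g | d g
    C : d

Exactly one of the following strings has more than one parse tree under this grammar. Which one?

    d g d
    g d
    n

d g d: 1 tree
g d: 2 trees
n: 1 tree

g d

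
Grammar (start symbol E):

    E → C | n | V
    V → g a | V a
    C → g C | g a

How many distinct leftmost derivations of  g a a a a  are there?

1

Parse trees for g a a a a:
  [E [V [V [V [V g a] a] a] a]]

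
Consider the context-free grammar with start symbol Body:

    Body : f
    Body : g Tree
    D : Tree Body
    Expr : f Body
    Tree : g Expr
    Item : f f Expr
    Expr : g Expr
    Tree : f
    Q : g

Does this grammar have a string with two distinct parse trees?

Unambiguous

Only Body, Tree, Expr are reachable from Body; ignoring the rest: The reachable rules are right-linear with at most one rule per (nonterminal, next-terminal) pair. Each input token forces the next rule, so parsing is deterministic.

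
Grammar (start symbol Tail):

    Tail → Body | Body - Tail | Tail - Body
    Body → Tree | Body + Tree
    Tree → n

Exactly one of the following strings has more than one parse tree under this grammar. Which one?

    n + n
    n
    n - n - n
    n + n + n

n - n - n

n + n: 1 tree
n: 1 tree
n - n - n: 4 trees
n + n + n: 1 tree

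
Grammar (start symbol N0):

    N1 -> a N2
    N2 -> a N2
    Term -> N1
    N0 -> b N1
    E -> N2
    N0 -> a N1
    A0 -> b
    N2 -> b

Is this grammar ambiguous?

(A0, Term, E are unreachable from N0, so their rules don't affect L(N0).) Each reachable nonterminal has at most one production per leading terminal, and all productions are right-linear; the derivation is determined token-by-token.

Unambiguous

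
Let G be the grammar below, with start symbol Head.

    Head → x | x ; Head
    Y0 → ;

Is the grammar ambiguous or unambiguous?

(Y0 is unreachable from Head, so its rules don't affect L(Head).) Right-recursive list with a separator: after each atom, whether the separator follows determines the rule. One parse per string.

Unambiguous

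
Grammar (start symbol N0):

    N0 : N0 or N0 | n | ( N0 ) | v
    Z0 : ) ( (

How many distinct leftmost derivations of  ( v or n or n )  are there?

2

Parse trees for ( v or n or n ):
  [N0 ( [N0 [N0 v] or [N0 [N0 n] or [N0 n]]] )]
  [N0 ( [N0 [N0 [N0 v] or [N0 n]] or [N0 n]] )]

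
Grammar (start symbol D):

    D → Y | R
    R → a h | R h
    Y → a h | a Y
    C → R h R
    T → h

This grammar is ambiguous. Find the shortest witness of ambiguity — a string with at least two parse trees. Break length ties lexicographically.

a h

length 2: a h has 2 parse trees

Two derivations of a h:
  D ⇒ Y ⇒ a h
  D ⇒ R ⇒ a h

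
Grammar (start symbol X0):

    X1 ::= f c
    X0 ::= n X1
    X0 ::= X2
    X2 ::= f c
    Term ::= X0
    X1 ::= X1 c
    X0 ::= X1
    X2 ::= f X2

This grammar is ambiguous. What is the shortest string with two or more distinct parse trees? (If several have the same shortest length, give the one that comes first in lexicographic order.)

length 2: f c has 2 parse trees

Two derivations of f c:
  X0 ⇒ X2 ⇒ f c
  X0 ⇒ X1 ⇒ f c

f c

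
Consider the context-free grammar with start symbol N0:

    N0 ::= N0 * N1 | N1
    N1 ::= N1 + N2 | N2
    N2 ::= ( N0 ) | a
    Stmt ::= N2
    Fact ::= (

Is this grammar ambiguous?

(Stmt, Fact are unreachable from N0, so their rules don't affect L(N0).) This is a standard precedence ladder (N0 over N1 over N2), with each level left-recursive on its own operator ('*' at N0, '+' at N1). That structure is LR(1), hence unambiguous.

Unambiguous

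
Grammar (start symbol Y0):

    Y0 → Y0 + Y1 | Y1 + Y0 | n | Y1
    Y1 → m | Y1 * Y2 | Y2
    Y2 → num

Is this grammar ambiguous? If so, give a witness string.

Witness: m + m

Derivation 1: Y0 ⇒ Y0 + Y1 ⇒ Y1 + Y1 ⇒ m + Y1 ⇒ m + m
Derivation 2: Y0 ⇒ Y1 + Y0 ⇒ m + Y0 ⇒ m + Y1 ⇒ m + m

Two distinct leftmost derivations for the same string.

Ambiguous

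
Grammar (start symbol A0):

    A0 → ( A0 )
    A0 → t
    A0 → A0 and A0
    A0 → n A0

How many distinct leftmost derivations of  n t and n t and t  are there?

7

Parse trees for n t and n t and t:
  [A0 [A0 n [A0 t]] and [A0 [A0 n [A0 t]] and [A0 t]]]
  [A0 [A0 n [A0 t]] and [A0 n [A0 [A0 t] and [A0 t]]]]
  [A0 [A0 [A0 n [A0 t]] and [A0 n [A0 t]]] and [A0 t]]
  [A0 [A0 n [A0 [A0 t] and [A0 n [A0 t]]]] and [A0 t]]
  [A0 n [A0 [A0 t] and [A0 [A0 n [A0 t]] and [A0 t]]]]
  [A0 n [A0 [A0 t] and [A0 n [A0 [A0 t] and [A0 t]]]]]
  [A0 n [A0 [A0 [A0 t] and [A0 n [A0 t]]] and [A0 t]]]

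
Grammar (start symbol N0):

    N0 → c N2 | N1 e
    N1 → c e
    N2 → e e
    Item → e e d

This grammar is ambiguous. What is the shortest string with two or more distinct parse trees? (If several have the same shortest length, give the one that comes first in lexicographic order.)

c e e

length 3: c e e has 2 parse trees

Two derivations of c e e:
  N0 ⇒ c N2 ⇒ c e e
  N0 ⇒ N1 e ⇒ c e e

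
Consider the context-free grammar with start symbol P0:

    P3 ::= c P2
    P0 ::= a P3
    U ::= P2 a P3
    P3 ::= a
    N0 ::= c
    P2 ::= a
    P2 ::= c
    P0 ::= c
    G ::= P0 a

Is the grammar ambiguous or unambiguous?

Only P0, P2, P3 are reachable from P0; ignoring the rest: Restricted to the reachable nonterminals, every rule has the form A → t or A → t B, and no two rules for the same A share a first terminal. The grammar encodes a DFA — one run per string.

Unambiguous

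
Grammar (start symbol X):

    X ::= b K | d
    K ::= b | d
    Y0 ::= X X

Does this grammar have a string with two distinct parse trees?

(Y0 is unreachable from X, so its rules don't affect L(X).) Each reachable nonterminal has at most one production per leading terminal, and all productions are right-linear; the derivation is determined token-by-token.

Unambiguous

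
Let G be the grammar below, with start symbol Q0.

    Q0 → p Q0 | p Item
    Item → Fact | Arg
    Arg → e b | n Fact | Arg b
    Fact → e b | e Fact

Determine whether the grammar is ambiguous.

Ambiguous

Witness: p e b

Derivation 1: Q0 ⇒ p Item ⇒ p Fact ⇒ p e b
Derivation 2: Q0 ⇒ p Item ⇒ p Arg ⇒ p e b

Two distinct leftmost derivations for the same string.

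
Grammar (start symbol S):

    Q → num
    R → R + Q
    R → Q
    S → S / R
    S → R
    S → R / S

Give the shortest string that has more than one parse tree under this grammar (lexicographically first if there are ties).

length 1: no string has ≥2 trees
length 3: num / num has 2 parse trees

Two derivations of num / num:
  S ⇒ S / R ⇒ R / R ⇒ Q / R ⇒ num / R ⇒ num / Q ⇒ num / num
  S ⇒ R / S ⇒ Q / S ⇒ num / S ⇒ num / R ⇒ num / Q ⇒ num / num

num / num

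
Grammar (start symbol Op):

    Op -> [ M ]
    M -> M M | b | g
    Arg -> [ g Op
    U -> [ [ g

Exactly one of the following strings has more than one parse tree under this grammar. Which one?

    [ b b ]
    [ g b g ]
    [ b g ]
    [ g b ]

[ b b ]: 1 tree
[ g b g ]: 2 trees
[ b g ]: 1 tree
[ g b ]: 1 tree

[ g b g ]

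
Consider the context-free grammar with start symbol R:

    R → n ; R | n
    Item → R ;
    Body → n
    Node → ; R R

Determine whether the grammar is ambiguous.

Unambiguous

Only R is reachable from R; ignoring the rest: Right-recursive list with a separator: after each atom, whether the separator follows determines the rule. One parse per string.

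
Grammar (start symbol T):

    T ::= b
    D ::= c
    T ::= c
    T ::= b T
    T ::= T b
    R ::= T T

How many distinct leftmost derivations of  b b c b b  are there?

Parse trees for b b c b b:
  [T b [T b [T [T [T c] b] b]]]
  [T b [T [T b [T [T c] b]] b]]
  [T b [T [T [T b [T c]] b] b]]
  [T [T b [T b [T [T c] b]]] b]
  [T [T b [T [T b [T c]] b]] b]
  [T [T [T b [T b [T c]]] b] b]

6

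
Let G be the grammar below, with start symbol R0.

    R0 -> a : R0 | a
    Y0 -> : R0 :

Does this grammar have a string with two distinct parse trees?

Unambiguous

(Y0 is unreachable from R0, so its rules don't affect L(R0).) Right-recursive list with a separator: after each atom, whether the separator follows determines the rule. One parse per string.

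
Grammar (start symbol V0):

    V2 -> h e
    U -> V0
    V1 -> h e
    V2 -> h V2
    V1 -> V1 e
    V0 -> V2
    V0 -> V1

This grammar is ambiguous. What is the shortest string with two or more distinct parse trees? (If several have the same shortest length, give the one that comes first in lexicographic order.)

length 2: h e has 2 parse trees

Two derivations of h e:
  V0 ⇒ V2 ⇒ h e
  V0 ⇒ V1 ⇒ h e

h e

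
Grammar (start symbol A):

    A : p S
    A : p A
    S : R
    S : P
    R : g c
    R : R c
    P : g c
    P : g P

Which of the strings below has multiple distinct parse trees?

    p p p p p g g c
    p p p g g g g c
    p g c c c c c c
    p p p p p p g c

p p p p p g g c: 1 tree
p p p g g g g c: 1 tree
p g c c c c c c: 1 tree
p p p p p p g c: 2 trees

p p p p p p g c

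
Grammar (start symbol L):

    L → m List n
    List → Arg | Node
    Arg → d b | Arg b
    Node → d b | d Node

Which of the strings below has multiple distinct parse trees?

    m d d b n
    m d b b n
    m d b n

m d d b n: 1 tree
m d b b n: 1 tree
m d b n: 2 trees

m d b n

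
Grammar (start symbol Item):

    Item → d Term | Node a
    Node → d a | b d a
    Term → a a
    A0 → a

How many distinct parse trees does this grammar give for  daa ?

2

Parse trees for daa:
  [Item d [Term a a]]
  [Item [Node d a] a]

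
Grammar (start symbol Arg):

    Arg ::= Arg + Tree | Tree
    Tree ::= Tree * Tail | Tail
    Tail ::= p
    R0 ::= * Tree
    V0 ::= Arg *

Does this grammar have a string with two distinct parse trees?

Unambiguous

(R0, V0 are unreachable from Arg, so their rules don't affect L(Arg).) The grammar is stratified — Arg handles '+' (left-recursive), Tree handles '*', Tail atoms. Each operator has a fixed associativity and precedence level, so every string has one parse.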